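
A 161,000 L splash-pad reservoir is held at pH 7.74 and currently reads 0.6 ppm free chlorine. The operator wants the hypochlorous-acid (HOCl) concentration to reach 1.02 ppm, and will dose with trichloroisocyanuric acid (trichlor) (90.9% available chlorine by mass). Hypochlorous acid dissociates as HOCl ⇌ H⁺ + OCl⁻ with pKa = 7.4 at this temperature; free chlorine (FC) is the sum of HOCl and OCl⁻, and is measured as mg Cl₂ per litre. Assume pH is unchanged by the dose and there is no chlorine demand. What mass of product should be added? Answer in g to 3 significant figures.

[OCl⁻]/[HOCl] = 10^(pH − pKa) = 10^(7.74 − 7.4) = 2.188; fraction as HOCl = 1/(1 + 2.188) = 0.3137.
Free chlorine required for 1.02 ppm HOCl: 1.02 / 0.3137 = 3.252 ppm.
FC to add: 3.252 − 0.6 = 2.652 mg/L as Cl₂.
Cl₂ equivalent: 2.652 mg/L × 161,000 L = 426.9 g.
Product at 90.9% available Cl: 426.9 / 0.909 = 469.6 g.

470 g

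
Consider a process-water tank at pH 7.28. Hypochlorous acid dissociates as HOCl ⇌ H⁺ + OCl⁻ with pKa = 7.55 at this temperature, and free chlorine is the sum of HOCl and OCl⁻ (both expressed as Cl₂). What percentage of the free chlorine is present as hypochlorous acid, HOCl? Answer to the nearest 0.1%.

65.1%

[OCl⁻]/[HOCl] = 10^(pH − pKa) = 10^(7.28 − 7.55) = 10^-0.27 = 0.537.
Fraction as HOCl = 1 / (1 + 0.537) = 0.6506.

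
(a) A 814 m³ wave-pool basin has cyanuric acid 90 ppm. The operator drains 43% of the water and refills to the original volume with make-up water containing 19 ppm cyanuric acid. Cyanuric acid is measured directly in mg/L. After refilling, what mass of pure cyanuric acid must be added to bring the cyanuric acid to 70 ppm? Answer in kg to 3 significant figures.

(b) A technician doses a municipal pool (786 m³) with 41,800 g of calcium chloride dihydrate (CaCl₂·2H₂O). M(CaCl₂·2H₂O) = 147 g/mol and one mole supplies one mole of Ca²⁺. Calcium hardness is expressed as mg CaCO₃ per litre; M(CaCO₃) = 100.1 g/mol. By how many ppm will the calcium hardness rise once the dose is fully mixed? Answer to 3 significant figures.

(a) 8.57 kg; (b) 36.2 ppm

(a) Volume: 814 m³ = 814,000 L.
(a) After draining 43% and refilling: 90 × 0.57 + 19 × 0.43 = 59.47 ppm.
(a) Deficit to target: 70 − 59.47 = 10.53 mg/L.
(a) Mass: 10.53 mg/L × 814,000 L = 8571 g cyanuric acid.

(b) Volume: 786 m³ = 786,000 L.
(b) Moles of Ca²⁺: 41,800 g ÷ 147 g/mol = 284.4 mol.
(b) As CaCO₃: 284.4 mol × 100.1 g/mol = 28,460 g.
(b) Rise: 28,460 g / 786,000 L × 1000 = 36.21 mg/L.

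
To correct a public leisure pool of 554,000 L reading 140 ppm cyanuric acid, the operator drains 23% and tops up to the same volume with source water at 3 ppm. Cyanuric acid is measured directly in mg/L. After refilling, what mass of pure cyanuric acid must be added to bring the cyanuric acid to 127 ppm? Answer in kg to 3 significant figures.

10.3 kg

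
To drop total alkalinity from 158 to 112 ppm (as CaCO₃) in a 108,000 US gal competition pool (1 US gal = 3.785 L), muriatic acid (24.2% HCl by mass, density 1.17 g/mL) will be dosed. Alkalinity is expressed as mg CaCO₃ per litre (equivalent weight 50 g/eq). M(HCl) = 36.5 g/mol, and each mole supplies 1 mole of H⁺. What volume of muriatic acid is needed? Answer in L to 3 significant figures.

48.5 L

Volume: 108,000 US gal × 3.785 L/gal = 408,780 L.
Alkalinity to neutralize: (158 − 112) = 46 mg/L as CaCO₃ × 408,780 L = 18,800 g as CaCO₃.
Equivalents of H⁺ required: 18,800 ÷ 50 g/eq = 376.1 eq = 376.1 mol HCl.
Mass of HCl: 376.1 × 36.5 = 13,730 g.
Mass of 24.2% solution: 13,730 / 0.242 = 56,720 g.
Volume: 56,720 g ÷ 1.17 g/mL = 48,480 mL.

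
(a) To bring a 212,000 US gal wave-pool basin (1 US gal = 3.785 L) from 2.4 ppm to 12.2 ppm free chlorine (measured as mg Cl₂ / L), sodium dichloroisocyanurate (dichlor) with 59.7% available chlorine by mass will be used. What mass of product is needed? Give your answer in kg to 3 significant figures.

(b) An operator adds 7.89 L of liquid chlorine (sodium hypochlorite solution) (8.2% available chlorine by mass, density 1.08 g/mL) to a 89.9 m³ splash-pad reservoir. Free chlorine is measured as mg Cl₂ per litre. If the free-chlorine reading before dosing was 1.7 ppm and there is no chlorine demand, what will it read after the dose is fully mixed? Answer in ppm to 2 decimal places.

(a) Volume: 212,000 US gal × 3.785 L/gal = 802,420 L.
(a) Chlorine deficit: 12.2 − 2.4 = 9.8 ppm = 9.8 mg/L as Cl₂.
(a) Cl₂ equivalent needed: 9.8 mg/L × 802,420 L = 7,864,000 mg = 7864 g.
(a) Product at 59.7% available chlorine: 7864 / 0.597 = 13,170 g.

(b) Volume: 89.9 m³ = 89,900 L.
(b) Mass of solution: 7.89 L × 1000 mL/L × 1.08 g/mL = 8521 g.
(b) Available chlorine delivered: 8521 g × 0.082 = 698.7 g as Cl₂.
(b) Concentration rise: 698.7 g / 89,900 L = 7.772 mg/L = 7.77 ppm.
(b) Final FC: 1.7 + 7.77 = 9.47 ppm.

(a) 13.2 kg; (b) 9.47 ppm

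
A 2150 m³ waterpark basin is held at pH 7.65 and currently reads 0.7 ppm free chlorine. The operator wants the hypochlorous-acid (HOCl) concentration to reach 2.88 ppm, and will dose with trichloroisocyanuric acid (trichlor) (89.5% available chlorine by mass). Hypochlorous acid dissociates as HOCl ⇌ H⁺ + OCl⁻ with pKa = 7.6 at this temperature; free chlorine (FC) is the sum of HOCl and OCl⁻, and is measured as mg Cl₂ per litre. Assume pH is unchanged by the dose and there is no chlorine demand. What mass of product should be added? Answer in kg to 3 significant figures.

Volume: 2150 m³ = 2,150,000 L.
[OCl⁻]/[HOCl] = 10^(pH − pKa) = 10^(7.65 − 7.6) = 1.122; fraction as HOCl = 1/(1 + 1.122) = 0.4712.
Free chlorine required for 2.88 ppm HOCl: 2.88 / 0.4712 = 6.111 ppm.
FC to add: 6.111 − 0.7 = 5.411 mg/L as Cl₂.
Cl₂ equivalent: 5.411 mg/L × 2,150,000 L = 11,630 g.
Product at 89.5% available Cl: 11,630 / 0.895 = 13,000 g.

13.0 kg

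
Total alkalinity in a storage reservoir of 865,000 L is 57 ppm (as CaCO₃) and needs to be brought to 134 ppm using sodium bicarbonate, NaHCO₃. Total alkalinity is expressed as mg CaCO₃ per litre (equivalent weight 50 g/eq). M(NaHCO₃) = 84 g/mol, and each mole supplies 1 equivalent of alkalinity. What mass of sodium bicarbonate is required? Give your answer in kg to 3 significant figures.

112 kg

Alkalinity to add: (134 − 57) = 77 mg/L as CaCO₃ × 865,000 L = 66,600 g as CaCO₃.
Equivalents: 66,600 g ÷ 50 g/eq = 1332 eq.
NaHCO₃ supplies 1 eq per mole → 1332 mol.
Mass: 1332 mol × 84 g/mol = 111,900 g.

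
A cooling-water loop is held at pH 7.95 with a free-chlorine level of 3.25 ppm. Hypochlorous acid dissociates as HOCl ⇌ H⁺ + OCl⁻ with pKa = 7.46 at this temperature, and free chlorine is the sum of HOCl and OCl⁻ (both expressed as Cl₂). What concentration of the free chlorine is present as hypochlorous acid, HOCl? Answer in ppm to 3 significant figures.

0.795 ppm

[OCl⁻]/[HOCl] = 10^(pH − pKa) = 10^(7.95 − 7.46) = 10^0.49 = 3.09.
Fraction as HOCl = 1 / (1 + 3.09) = 0.2445.
HOCl = 0.2445 × 3.25 ppm = 0.7946 ppm.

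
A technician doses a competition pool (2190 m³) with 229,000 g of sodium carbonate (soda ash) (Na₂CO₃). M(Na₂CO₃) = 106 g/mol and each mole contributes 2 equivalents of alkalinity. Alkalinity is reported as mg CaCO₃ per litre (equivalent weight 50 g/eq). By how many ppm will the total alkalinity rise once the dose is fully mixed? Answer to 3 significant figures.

Volume: 2190 m³ = 2,190,000 L.
Moles of Na₂CO₃: 229,000 g ÷ 106 g/mol = 2160 mol → 4321 eq of alkalinity.
As CaCO₃: 4321 eq × 50 g/eq = 216,000 g.
Rise: 216,000 g / 2,190,000 L × 1000 = 98.65 mg/L.

98.6 ppm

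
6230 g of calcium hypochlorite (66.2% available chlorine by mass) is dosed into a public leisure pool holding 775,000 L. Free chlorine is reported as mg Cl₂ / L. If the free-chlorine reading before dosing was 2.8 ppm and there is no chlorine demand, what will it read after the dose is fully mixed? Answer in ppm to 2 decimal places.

8.12 ppm

Available chlorine delivered: 6230 g × 0.662 = 4124 g as Cl₂.
Concentration rise: 4124 g / 775,000 L = 5.322 mg/L = 5.32 ppm.
Final FC: 2.8 + 5.32 = 8.12 ppm.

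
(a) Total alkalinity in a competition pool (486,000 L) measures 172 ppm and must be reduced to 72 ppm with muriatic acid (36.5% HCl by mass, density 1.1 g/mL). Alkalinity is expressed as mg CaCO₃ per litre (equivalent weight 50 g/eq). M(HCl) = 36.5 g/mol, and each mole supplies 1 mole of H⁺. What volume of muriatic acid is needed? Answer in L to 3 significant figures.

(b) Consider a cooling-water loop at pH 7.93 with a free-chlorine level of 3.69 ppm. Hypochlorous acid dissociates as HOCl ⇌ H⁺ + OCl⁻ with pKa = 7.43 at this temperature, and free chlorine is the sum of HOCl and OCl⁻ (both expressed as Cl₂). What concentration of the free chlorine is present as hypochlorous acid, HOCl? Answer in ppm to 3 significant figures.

(a) Alkalinity to neutralize: (172 − 72) = 100 mg/L as CaCO₃ × 486,000 L = 48,600 g as CaCO₃.
(a) Equivalents of H⁺ required: 48,600 ÷ 50 g/eq = 972 eq = 972 mol HCl.
(a) Mass of HCl: 972 × 36.5 = 35,480 g.
(a) Mass of 36.5% solution: 35,480 / 0.365 = 97,200 g.
(a) Volume: 97,200 g ÷ 1.1 g/mL = 88,360 mL.

(b) [OCl⁻]/[HOCl] = 10^(pH − pKa) = 10^(7.93 − 7.43) = 10^0.50 = 3.162.
(b) Fraction as HOCl = 1 / (1 + 3.162) = 0.2403.
(b) HOCl = 0.2403 × 3.69 ppm = 0.8865 ppm.

(a) 88.4 L; (b) 0.887 ppm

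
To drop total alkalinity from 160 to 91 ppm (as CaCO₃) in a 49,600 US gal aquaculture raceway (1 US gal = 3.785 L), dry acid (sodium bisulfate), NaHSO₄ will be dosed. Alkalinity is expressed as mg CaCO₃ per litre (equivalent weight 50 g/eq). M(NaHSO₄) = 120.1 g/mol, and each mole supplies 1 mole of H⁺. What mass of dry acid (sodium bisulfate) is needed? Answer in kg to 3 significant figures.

31.1 kg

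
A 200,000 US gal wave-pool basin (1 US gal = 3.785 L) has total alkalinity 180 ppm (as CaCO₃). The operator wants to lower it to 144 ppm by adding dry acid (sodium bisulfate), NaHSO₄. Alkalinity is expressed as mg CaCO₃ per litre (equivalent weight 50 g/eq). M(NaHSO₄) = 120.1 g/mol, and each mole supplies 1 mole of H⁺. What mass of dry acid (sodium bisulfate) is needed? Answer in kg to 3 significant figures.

Volume: 200,000 US gal × 3.785 L/gal = 757,000 L.
Alkalinity to neutralize: (180 − 144) = 36 mg/L as CaCO₃ × 757,000 L = 27,250 g as CaCO₃.
Equivalents of H⁺ required: 27,250 ÷ 50 g/eq = 545 eq = 545 mol NaHSO₄.
Mass of NaHSO₄: 545 × 120.1 = 65,460 g.

65.5 kg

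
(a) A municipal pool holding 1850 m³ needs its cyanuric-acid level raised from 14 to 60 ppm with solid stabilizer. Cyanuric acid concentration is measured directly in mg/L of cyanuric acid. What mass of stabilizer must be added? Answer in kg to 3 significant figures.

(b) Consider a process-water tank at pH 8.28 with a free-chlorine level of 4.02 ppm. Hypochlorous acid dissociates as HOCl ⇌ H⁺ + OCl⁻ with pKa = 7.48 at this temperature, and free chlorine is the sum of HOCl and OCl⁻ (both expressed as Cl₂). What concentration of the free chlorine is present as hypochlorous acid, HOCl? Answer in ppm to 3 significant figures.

(a) 85.1 kg; (b) 0.550 ppm

(a) Volume: 1850 m³ = 1,850,000 L.
(a) CYA to add: (60 − 14) = 46 mg/L × 1,850,000 L = 85,100 g cyanuric acid.

(b) [OCl⁻]/[HOCl] = 10^(pH − pKa) = 10^(8.28 − 7.48) = 10^0.80 = 6.31.
(b) Fraction as HOCl = 1 / (1 + 6.31) = 0.1368.
(b) HOCl = 0.1368 × 4.02 ppm = 0.55 ppm.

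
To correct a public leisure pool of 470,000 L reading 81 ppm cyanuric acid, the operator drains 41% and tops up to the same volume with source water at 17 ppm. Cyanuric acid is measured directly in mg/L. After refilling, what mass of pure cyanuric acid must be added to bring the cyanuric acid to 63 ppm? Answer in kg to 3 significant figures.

After draining 41% and refilling: 81 × 0.59 + 17 × 0.41 = 54.76 ppm.
Deficit to target: 63 − 54.76 = 8.24 mg/L.
Mass: 8.24 mg/L × 470,000 L = 3873 g cyanuric acid.

3.87 kg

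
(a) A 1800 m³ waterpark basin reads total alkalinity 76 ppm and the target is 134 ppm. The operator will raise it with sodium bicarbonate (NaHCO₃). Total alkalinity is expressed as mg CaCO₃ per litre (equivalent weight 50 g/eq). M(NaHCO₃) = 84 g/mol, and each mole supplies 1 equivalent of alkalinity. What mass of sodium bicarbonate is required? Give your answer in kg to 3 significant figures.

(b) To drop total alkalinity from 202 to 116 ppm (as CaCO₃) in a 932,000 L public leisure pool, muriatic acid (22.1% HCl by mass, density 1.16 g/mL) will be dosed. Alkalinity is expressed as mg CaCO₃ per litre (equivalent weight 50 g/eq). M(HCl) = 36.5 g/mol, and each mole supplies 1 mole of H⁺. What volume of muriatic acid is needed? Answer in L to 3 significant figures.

(a) Volume: 1800 m³ = 1,800,000 L.
(a) Alkalinity to add: (134 − 76) = 58 mg/L as CaCO₃ × 1,800,000 L = 104,400 g as CaCO₃.
(a) Equivalents: 104,400 g ÷ 50 g/eq = 2088 eq.
(a) NaHCO₃ supplies 1 eq per mole → 2088 mol.
(a) Mass: 2088 mol × 84 g/mol = 175,400 g.

(b) Alkalinity to neutralize: (202 − 116) = 86 mg/L as CaCO₃ × 932,000 L = 80,150 g as CaCO₃.
(b) Equivalents of H⁺ required: 80,150 ÷ 50 g/eq = 1603 eq = 1603 mol HCl.
(b) Mass of HCl: 1603 × 36.5 = 58,510 g.
(b) Mass of 22.1% solution: 58,510 / 0.221 = 264,800 g.
(b) Volume: 264,800 g ÷ 1.16 g/mL = 228,200 mL.

(a) 175 kg; (b) 228 L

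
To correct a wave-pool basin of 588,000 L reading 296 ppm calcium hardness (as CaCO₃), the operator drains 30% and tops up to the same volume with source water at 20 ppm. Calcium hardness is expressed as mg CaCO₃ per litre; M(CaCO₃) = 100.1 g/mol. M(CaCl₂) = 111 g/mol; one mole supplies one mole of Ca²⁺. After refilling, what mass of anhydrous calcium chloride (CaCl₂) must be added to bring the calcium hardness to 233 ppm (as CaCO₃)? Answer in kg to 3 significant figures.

12.9 kg

After draining 30% and refilling: 296 × 0.70 + 20 × 0.30 = 213.2 ppm.
Deficit to target: 233 − 213.2 = 19.8 mg/L.
As CaCO₃: 19.8 mg/L × 588,000 L = 11,640 g; ÷ 100.1 = 116.3 mol Ca²⁺.
Mass: 116.3 × 111 = 12,910 g.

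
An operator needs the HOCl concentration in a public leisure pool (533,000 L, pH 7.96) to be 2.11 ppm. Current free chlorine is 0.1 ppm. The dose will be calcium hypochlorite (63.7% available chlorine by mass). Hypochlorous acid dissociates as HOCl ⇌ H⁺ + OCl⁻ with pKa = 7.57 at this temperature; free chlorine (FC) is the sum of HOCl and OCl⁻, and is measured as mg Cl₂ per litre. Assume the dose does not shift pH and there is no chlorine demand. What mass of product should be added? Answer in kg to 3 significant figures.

6.02 kg

[OCl⁻]/[HOCl] = 10^(pH − pKa) = 10^(7.96 − 7.57) = 2.455; fraction as HOCl = 1/(1 + 2.455) = 0.2895.
Free chlorine required for 2.11 ppm HOCl: 2.11 / 0.2895 = 7.289 ppm.
FC to add: 7.289 − 0.1 = 7.189 mg/L as Cl₂.
Cl₂ equivalent: 7.189 mg/L × 533,000 L = 3832 g.
Product at 63.7% available Cl: 3832 / 0.637 = 6016 g.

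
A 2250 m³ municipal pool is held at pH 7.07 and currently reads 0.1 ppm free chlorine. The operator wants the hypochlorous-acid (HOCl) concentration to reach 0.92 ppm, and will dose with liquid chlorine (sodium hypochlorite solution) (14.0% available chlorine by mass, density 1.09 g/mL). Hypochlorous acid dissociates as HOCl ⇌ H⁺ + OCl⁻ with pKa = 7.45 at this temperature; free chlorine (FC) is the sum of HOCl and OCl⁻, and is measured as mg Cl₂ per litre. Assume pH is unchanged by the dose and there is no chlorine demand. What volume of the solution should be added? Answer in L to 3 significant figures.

17.7 L

Volume: 2250 m³ = 2,250,000 L.
[OCl⁻]/[HOCl] = 10^(pH − pKa) = 10^(7.07 − 7.45) = 0.4169; fraction as HOCl = 1/(1 + 0.4169) = 0.7058.
Free chlorine required for 0.92 ppm HOCl: 0.92 / 0.7058 = 1.304 ppm.
FC to add: 1.304 − 0.1 = 1.204 mg/L as Cl₂.
Cl₂ equivalent: 1.204 mg/L × 2,250,000 L = 2708 g.
Product at 14.0% available Cl: 2708 / 0.14 = 19,340 g.
Volume: 19,340 g ÷ 1.09 g/mL = 17,750 mL.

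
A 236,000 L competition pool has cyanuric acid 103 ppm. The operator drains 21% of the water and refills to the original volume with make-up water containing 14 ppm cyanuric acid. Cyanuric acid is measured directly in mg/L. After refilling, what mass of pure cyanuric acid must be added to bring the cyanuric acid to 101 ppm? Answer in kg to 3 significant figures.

3.94 kg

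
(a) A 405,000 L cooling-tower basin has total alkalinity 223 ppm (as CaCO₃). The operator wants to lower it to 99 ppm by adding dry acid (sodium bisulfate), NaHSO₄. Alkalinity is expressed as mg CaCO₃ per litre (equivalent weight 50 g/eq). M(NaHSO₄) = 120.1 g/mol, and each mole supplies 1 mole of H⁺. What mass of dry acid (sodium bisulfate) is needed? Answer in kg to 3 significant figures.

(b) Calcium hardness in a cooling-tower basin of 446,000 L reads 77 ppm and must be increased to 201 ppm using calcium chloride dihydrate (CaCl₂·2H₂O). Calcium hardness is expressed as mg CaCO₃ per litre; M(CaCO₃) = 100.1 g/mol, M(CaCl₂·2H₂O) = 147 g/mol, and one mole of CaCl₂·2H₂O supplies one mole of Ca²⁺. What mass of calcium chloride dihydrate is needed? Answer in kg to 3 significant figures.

(a) 121 kg; (b) 81.2 kg

(a) Alkalinity to neutralize: (223 − 99) = 124 mg/L as CaCO₃ × 405,000 L = 50,220 g as CaCO₃.
(a) Equivalents of H⁺ required: 50,220 ÷ 50 g/eq = 1004 eq = 1004 mol NaHSO₄.
(a) Mass of NaHSO₄: 1004 × 120.1 = 120,600 g.

(b) Hardness to add: (201 − 77) = 124 mg/L as CaCO₃ × 446,000 L = 55,300 g as CaCO₃.
(b) Moles of Ca²⁺ (1 mol Ca²⁺ ≡ 1 mol CaCO₃): 55,300 / 100.1 g/mol = 552.5 mol.
(b) Mass of CaCl₂·2H₂O: 552.5 × 147 = 81,220 g.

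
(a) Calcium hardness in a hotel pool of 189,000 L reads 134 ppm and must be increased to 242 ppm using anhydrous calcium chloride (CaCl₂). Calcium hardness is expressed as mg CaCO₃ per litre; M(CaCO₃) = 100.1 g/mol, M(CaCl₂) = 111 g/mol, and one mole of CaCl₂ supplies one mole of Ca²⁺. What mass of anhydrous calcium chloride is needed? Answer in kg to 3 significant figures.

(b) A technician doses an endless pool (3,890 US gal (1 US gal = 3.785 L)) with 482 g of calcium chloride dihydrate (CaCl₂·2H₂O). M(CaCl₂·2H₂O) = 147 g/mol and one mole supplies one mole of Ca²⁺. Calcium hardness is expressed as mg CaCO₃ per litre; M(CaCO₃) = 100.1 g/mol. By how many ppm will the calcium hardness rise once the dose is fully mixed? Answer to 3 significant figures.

(a) 22.6 kg; (b) 22.3 ppm

(a) Hardness to add: (242 − 134) = 108 mg/L as CaCO₃ × 189,000 L = 20,410 g as CaCO₃.
(a) Moles of Ca²⁺ (1 mol Ca²⁺ ≡ 1 mol CaCO₃): 20,410 / 100.1 g/mol = 203.9 mol.
(a) Mass of CaCl₂: 203.9 × 111 = 22,630 g.

(b) Volume: 3,890 US gal × 3.785 L/gal = 14,724 L.
(b) Moles of Ca²⁺: 482 g ÷ 147 g/mol = 3.279 mol.
(b) As CaCO₃: 3.279 mol × 100.1 g/mol = 328.2 g.
(b) Rise: 328.2 g / 14,724 L × 1000 = 22.29 mg/L.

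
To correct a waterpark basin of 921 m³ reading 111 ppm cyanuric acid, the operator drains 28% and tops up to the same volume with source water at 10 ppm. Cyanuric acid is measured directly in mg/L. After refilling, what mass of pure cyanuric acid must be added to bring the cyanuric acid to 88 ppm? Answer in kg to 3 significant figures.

4.86 kg

Volume: 921 m³ = 921,000 L.
After draining 28% and refilling: 111 × 0.72 + 10 × 0.28 = 82.72 ppm.
Deficit to target: 88 − 82.72 = 5.28 mg/L.
Mass: 5.28 mg/L × 921,000 L = 4863 g cyanuric acid.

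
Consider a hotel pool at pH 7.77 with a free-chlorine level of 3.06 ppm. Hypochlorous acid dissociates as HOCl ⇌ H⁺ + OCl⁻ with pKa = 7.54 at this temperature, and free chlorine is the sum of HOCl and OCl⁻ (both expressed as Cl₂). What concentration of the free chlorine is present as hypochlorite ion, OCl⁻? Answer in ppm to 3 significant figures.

1.93 ppm

[OCl⁻]/[HOCl] = 10^(pH − pKa) = 10^(7.77 − 7.54) = 10^0.23 = 1.698.
Fraction as HOCl = 1 / (1 + 1.698) = 0.3706.
OCl⁻ = (1 − 0.3706) × 3.06 ppm = 1.926 ppm.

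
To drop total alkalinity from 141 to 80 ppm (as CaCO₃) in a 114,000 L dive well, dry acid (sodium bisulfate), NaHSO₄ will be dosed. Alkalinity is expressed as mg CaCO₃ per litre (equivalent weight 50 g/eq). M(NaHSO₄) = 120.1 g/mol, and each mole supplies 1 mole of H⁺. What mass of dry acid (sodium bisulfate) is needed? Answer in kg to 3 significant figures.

16.7 kg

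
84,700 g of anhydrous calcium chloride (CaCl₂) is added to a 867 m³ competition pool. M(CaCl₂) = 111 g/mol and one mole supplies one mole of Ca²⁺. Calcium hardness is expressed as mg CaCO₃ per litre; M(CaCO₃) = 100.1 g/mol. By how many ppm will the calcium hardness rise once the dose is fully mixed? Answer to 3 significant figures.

88.1 ppm

Volume: 867 m³ = 867,000 L.
Moles of Ca²⁺: 84,700 g ÷ 111 g/mol = 763.1 mol.
As CaCO₃: 763.1 mol × 100.1 g/mol = 76,380 g.
Rise: 76,380 g / 867,000 L × 1000 = 88.1 mg/L.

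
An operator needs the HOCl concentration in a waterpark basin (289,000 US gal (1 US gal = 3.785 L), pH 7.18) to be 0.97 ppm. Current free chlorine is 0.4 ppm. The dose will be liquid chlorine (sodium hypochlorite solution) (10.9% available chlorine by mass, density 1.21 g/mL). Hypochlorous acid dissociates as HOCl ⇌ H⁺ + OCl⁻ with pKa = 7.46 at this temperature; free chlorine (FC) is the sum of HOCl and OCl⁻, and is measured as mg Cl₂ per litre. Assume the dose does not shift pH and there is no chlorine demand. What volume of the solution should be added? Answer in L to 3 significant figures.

Volume: 289,000 US gal × 3.785 L/gal = 1,093,865 L.
[OCl⁻]/[HOCl] = 10^(pH − pKa) = 10^(7.18 − 7.46) = 0.5248; fraction as HOCl = 1/(1 + 0.5248) = 0.6558.
Free chlorine required for 0.97 ppm HOCl: 0.97 / 0.6558 = 1.479 ppm.
FC to add: 1.479 − 0.4 = 1.079 mg/L as Cl₂.
Cl₂ equivalent: 1.079 mg/L × 1,093,865 L = 1180 g.
Product at 10.9% available Cl: 1180 / 0.109 = 10,830 g.
Volume: 10,830 g ÷ 1.21 g/mL = 8949 mL.

8.95 L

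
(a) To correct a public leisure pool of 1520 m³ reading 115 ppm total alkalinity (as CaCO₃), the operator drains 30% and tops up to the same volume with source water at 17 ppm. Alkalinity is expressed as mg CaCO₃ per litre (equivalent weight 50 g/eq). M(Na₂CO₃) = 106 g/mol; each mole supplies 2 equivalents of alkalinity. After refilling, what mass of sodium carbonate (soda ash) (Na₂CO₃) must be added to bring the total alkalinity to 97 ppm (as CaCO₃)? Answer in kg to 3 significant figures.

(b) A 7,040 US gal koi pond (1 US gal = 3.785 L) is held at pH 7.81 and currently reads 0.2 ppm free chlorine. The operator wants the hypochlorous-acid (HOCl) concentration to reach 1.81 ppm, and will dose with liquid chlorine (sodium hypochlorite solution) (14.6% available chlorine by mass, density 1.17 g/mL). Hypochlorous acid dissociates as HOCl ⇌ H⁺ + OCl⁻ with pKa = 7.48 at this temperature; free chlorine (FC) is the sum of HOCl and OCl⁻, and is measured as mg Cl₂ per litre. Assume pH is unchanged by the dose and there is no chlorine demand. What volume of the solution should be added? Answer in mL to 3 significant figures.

(a) 18.4 kg; (b) 855 mL

(a) Volume: 1520 m³ = 1,520,000 L.
(a) After draining 30% and refilling: 115 × 0.70 + 17 × 0.30 = 85.6 ppm.
(a) Deficit to target: 97 − 85.6 = 11.4 mg/L.
(a) As CaCO₃: 11.4 mg/L × 1,520,000 L = 17,330 g; ÷ 50 g/eq ÷ 2 = 173.3 mol Na₂CO₃.
(a) Mass: 173.3 × 106 = 18,370 g.

(b) Volume: 7,040 US gal × 3.785 L/gal = 26,646 L.
(b) [OCl⁻]/[HOCl] = 10^(pH − pKa) = 10^(7.81 − 7.48) = 2.138; fraction as HOCl = 1/(1 + 2.138) = 0.3187.
(b) Free chlorine required for 1.81 ppm HOCl: 1.81 / 0.3187 = 5.68 ppm.
(b) FC to add: 5.68 − 0.2 = 5.48 mg/L as Cl₂.
(b) Cl₂ equivalent: 5.48 mg/L × 26,646 L = 146 g.
(b) Product at 14.6% available Cl: 146 / 0.146 = 1000 g.
(b) Volume: 1000 g ÷ 1.17 g/mL = 854.8 mL.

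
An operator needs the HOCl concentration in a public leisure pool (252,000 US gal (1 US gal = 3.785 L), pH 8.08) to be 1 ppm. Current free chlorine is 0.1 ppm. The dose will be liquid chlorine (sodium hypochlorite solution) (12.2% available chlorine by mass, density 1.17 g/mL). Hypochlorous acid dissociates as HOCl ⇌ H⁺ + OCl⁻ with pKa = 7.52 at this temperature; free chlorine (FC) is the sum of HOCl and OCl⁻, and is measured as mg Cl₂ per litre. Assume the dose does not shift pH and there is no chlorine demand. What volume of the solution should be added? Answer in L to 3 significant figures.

30.3 L

Volume: 252,000 US gal × 3.785 L/gal = 953,820 L.
[OCl⁻]/[HOCl] = 10^(pH − pKa) = 10^(8.08 − 7.52) = 3.631; fraction as HOCl = 1/(1 + 3.631) = 0.2159.
Free chlorine required for 1 ppm HOCl: 1 / 0.2159 = 4.631 ppm.
FC to add: 4.631 − 0.1 = 4.531 mg/L as Cl₂.
Cl₂ equivalent: 4.531 mg/L × 953,820 L = 4322 g.
Product at 12.2% available Cl: 4322 / 0.122 = 35,420 g.
Volume: 35,420 g ÷ 1.17 g/mL = 30,280 mL.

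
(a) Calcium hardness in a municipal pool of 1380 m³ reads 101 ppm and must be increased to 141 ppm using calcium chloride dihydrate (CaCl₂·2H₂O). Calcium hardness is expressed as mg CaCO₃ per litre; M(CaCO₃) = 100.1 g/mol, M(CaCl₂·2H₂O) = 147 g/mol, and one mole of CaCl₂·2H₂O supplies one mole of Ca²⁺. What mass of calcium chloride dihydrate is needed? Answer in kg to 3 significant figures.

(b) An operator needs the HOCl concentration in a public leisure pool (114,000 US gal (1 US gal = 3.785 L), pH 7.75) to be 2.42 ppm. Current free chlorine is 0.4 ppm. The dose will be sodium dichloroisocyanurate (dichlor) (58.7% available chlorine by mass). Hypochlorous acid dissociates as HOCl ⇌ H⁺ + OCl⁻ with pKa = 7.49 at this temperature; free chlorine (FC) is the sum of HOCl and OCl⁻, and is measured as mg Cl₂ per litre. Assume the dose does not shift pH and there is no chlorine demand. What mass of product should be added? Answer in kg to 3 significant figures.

(a) Volume: 1380 m³ = 1,380,000 L.
(a) Hardness to add: (141 − 101) = 40 mg/L as CaCO₃ × 1,380,000 L = 55,200 g as CaCO₃.
(a) Moles of Ca²⁺ (1 mol Ca²⁺ ≡ 1 mol CaCO₃): 55,200 / 100.1 g/mol = 551.4 mol.
(a) Mass of CaCl₂·2H₂O: 551.4 × 147 = 81,060 g.

(b) Volume: 114,000 US gal × 3.785 L/gal = 431,490 L.
(b) [OCl⁻]/[HOCl] = 10^(pH − pKa) = 10^(7.75 − 7.49) = 1.82; fraction as HOCl = 1/(1 + 1.82) = 0.3546.
(b) Free chlorine required for 2.42 ppm HOCl: 2.42 / 0.3546 = 6.824 ppm.
(b) FC to add: 6.824 − 0.4 = 6.424 mg/L as Cl₂.
(b) Cl₂ equivalent: 6.424 mg/L × 431,490 L = 2772 g.
(b) Product at 58.7% available Cl: 2772 / 0.587 = 4722 g.

(a) 81.1 kg; (b) 4.72 kg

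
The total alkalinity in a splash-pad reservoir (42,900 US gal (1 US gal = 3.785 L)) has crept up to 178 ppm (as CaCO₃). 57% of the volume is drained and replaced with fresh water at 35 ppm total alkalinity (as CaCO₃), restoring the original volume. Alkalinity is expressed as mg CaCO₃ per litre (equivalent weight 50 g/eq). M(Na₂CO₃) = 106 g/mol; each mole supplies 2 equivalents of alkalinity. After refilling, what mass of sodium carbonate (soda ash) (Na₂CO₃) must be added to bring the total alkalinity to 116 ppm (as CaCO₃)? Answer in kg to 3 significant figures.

Volume: 42,900 US gal × 3.785 L/gal = 162,376 L.
After draining 57% and refilling: 178 × 0.43 + 35 × 0.57 = 96.49 ppm.
Deficit to target: 116 − 96.49 = 19.51 mg/L.
As CaCO₃: 19.51 mg/L × 162,376 L = 3168 g; ÷ 50 g/eq ÷ 2 = 31.68 mol Na₂CO₃.
Mass: 31.68 × 106 = 3358 g.

3.36 kg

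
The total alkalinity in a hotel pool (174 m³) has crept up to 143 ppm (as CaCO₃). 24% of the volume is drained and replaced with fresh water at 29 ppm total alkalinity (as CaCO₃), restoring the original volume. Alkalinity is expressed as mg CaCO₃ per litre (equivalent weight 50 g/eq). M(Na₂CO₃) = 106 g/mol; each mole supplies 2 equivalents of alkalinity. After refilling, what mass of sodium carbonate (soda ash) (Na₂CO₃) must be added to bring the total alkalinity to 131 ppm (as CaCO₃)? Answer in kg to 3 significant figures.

Volume: 174 m³ = 174,000 L.
After draining 24% and refilling: 143 × 0.76 + 29 × 0.24 = 115.64 ppm.
Deficit to target: 131 − 115.64 = 15.36 mg/L.
As CaCO₃: 15.36 mg/L × 174,000 L = 2673 g; ÷ 50 g/eq ÷ 2 = 26.73 mol Na₂CO₃.
Mass: 26.73 × 106 = 2833 g.

2.83 kg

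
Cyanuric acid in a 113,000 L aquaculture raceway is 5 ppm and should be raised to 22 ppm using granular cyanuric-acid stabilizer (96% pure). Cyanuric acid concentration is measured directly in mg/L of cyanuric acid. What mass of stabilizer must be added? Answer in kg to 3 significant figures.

2.00 kg

CYA to add: (22 − 5) = 17 mg/L × 113,000 L = 1921 g cyanuric acid.
At 96% purity: 1921 / 0.96 = 2001 g product.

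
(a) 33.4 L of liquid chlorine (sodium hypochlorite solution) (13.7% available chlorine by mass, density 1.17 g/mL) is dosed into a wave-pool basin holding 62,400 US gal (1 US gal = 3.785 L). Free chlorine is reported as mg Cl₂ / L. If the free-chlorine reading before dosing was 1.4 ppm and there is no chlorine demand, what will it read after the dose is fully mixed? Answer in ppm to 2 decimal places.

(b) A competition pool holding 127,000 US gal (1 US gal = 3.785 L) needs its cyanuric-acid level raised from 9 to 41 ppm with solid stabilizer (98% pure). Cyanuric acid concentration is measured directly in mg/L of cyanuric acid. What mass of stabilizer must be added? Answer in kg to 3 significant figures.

(a) 24.07 ppm; (b) 15.7 kg

(a) Volume: 62,400 US gal × 3.785 L/gal = 236,184 L.
(a) Mass of solution: 33.4 L × 1000 mL/L × 1.17 g/mL = 39,080 g.
(a) Available chlorine delivered: 39,080 g × 0.137 = 5354 g as Cl₂.
(a) Concentration rise: 5354 g / 236,184 L = 22.67 mg/L = 22.67 ppm.
(a) Final FC: 1.4 + 22.67 = 24.07 ppm.

(b) Volume: 127,000 US gal × 3.785 L/gal = 480,695 L.
(b) CYA to add: (41 − 9) = 32 mg/L × 480,695 L = 15,380 g cyanuric acid.
(b) At 98% purity: 15,380 / 0.98 = 15,700 g product.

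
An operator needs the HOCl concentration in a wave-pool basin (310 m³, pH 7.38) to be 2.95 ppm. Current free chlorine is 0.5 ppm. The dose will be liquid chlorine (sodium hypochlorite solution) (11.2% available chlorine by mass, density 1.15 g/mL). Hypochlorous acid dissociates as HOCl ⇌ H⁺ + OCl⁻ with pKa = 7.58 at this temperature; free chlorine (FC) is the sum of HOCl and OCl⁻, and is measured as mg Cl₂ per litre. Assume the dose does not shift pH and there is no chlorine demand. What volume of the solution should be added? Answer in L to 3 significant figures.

10.4 L

Volume: 310 m³ = 310,000 L.
[OCl⁻]/[HOCl] = 10^(pH − pKa) = 10^(7.38 − 7.58) = 0.631; fraction as HOCl = 1/(1 + 0.631) = 0.6131.
Free chlorine required for 2.95 ppm HOCl: 2.95 / 0.6131 = 4.811 ppm.
FC to add: 4.811 − 0.5 = 4.311 mg/L as Cl₂.
Cl₂ equivalent: 4.311 mg/L × 310,000 L = 1337 g.
Product at 11.2% available Cl: 1337 / 0.112 = 11,930 g.
Volume: 11,930 g ÷ 1.15 g/mL = 10,380 mL.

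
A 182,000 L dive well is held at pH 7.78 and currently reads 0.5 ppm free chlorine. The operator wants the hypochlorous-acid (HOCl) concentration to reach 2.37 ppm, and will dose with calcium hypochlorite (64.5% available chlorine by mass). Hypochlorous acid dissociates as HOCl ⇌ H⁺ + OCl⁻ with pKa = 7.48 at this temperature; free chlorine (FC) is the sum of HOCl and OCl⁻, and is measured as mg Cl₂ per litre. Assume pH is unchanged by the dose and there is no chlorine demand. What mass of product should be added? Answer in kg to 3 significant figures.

1.86 kg

[OCl⁻]/[HOCl] = 10^(pH − pKa) = 10^(7.78 − 7.48) = 1.995; fraction as HOCl = 1/(1 + 1.995) = 0.3339.
Free chlorine required for 2.37 ppm HOCl: 2.37 / 0.3339 = 7.099 ppm.
FC to add: 7.099 − 0.5 = 6.599 mg/L as Cl₂.
Cl₂ equivalent: 6.599 mg/L × 182,000 L = 1201 g.
Product at 64.5% available Cl: 1201 / 0.645 = 1862 g.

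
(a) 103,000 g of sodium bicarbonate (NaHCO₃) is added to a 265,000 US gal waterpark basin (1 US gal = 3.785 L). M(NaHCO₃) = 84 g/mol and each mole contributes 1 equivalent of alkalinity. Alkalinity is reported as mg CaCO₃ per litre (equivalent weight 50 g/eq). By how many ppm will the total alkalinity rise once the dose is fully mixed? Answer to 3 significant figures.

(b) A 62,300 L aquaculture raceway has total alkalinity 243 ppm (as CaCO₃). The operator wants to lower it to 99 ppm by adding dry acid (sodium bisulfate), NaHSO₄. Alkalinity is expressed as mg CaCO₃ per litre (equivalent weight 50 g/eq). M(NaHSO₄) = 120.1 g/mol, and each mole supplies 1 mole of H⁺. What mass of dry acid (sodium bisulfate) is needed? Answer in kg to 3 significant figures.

(a) Volume: 265,000 US gal × 3.785 L/gal = 1,003,025 L.
(a) Moles of NaHCO₃: 103,000 g ÷ 84 g/mol = 1226 mol → 1226 eq of alkalinity.
(a) As CaCO₃: 1226 eq × 50 g/eq = 61,310 g.
(a) Rise: 61,310 g / 1,003,025 L × 1000 = 61.12 mg/L.

(b) Alkalinity to neutralize: (243 − 99) = 144 mg/L as CaCO₃ × 62,300 L = 8971 g as CaCO₃.
(b) Equivalents of H⁺ required: 8971 ÷ 50 g/eq = 179.4 eq = 179.4 mol NaHSO₄.
(b) Mass of NaHSO₄: 179.4 × 120.1 = 21,550 g.

(a) 61.1 ppm; (b) 21.5 kg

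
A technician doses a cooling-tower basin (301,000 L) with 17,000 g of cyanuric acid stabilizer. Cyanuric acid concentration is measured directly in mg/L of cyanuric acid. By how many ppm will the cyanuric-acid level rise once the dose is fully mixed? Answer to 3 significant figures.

Rise: 17,000 g / 301,000 L × 1000 = 56.48 mg/L.

56.5 ppm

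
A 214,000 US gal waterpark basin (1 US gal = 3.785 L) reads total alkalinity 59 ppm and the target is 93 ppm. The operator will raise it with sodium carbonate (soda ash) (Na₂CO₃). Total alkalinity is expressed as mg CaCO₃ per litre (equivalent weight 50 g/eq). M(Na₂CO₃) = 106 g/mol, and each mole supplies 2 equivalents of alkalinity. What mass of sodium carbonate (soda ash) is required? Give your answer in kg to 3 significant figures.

29.2 kg

Volume: 214,000 US gal × 3.785 L/gal = 809,990 L.
Alkalinity to add: (93 − 59) = 34 mg/L as CaCO₃ × 809,990 L = 27,540 g as CaCO₃.
Equivalents: 27,540 g ÷ 50 g/eq = 550.8 eq.
Each mole of Na₂CO₃ supplies 2 eq, so 550.8 / 2 = 275.4 mol.
Mass: 275.4 mol × 106 g/mol = 29,190 g.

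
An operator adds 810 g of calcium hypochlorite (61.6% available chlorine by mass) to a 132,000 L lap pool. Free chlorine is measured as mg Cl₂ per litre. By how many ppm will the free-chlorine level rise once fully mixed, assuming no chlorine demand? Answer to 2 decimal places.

3.78 ppm

Available chlorine delivered: 810 g × 0.616 = 499 g as Cl₂.
Concentration rise: 499 g / 132,000 L = 3.78 mg/L = 3.78 ppm.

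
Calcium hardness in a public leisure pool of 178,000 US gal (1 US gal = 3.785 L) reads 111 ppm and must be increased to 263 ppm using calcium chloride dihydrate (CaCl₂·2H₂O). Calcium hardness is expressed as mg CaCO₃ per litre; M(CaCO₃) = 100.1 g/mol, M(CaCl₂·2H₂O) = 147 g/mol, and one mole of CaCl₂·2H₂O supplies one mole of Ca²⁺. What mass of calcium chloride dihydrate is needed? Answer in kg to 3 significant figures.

150 kg

Volume: 178,000 US gal × 3.785 L/gal = 673,730 L.
Hardness to add: (263 − 111) = 152 mg/L as CaCO₃ × 673,730 L = 102,400 g as CaCO₃.
Moles of Ca²⁺ (1 mol Ca²⁺ ≡ 1 mol CaCO₃): 102,400 / 100.1 g/mol = 1023 mol.
Mass of CaCl₂·2H₂O: 1023 × 147 = 150,400 g.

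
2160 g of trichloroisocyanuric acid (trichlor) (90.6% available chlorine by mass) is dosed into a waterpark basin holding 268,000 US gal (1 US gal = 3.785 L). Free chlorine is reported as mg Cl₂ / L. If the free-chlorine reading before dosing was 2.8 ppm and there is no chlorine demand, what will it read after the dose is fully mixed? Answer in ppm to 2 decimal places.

Volume: 268,000 US gal × 3.785 L/gal = 1,014,380 L.
Available chlorine delivered: 2160 g × 0.906 = 1957 g as Cl₂.
Concentration rise: 1957 g / 1,014,380 L = 1.929 mg/L = 1.93 ppm.
Final FC: 2.8 + 1.93 = 4.73 ppm.

4.73 ppm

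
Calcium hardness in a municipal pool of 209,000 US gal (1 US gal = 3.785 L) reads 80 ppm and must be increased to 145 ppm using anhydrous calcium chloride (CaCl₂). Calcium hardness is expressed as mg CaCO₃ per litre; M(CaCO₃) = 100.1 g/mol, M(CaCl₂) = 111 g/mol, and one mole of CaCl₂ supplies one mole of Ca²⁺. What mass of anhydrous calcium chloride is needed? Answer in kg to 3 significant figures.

57.0 kg

Volume: 209,000 US gal × 3.785 L/gal = 791,065 L.
Hardness to add: (145 − 80) = 65 mg/L as CaCO₃ × 791,065 L = 51,420 g as CaCO₃.
Moles of Ca²⁺ (1 mol Ca²⁺ ≡ 1 mol CaCO₃): 51,420 / 100.1 g/mol = 513.7 mol.
Mass of CaCl₂: 513.7 × 111 = 57,020 g.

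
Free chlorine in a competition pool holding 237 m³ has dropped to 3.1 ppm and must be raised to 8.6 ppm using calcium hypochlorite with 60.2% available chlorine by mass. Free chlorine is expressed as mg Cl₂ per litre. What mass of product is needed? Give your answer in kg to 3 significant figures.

Volume: 237 m³ = 237,000 L.
Chlorine deficit: 8.6 − 3.1 = 5.5 ppm = 5.5 mg/L as Cl₂.
Cl₂ equivalent needed: 5.5 mg/L × 237,000 L = 1,304,000 mg = 1304 g.
Product at 60.2% available chlorine: 1304 / 0.602 = 2165 g.

2.17 kg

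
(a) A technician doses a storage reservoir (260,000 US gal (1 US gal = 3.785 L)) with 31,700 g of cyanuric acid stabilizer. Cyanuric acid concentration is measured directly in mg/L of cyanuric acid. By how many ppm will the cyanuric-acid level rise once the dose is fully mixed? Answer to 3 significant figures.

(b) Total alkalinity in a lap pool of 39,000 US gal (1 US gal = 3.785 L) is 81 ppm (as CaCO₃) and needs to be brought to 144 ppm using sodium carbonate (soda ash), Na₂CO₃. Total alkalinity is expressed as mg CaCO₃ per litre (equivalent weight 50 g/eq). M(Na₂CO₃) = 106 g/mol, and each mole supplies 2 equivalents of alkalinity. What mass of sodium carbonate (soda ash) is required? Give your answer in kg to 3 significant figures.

(a) Volume: 260,000 US gal × 3.785 L/gal = 984,100 L.
(a) Rise: 31,700 g / 984,100 L × 1000 = 32.21 mg/L.

(b) Volume: 39,000 US gal × 3.785 L/gal = 147,615 L.
(b) Alkalinity to add: (144 − 81) = 63 mg/L as CaCO₃ × 147,615 L = 9300 g as CaCO₃.
(b) Equivalents: 9300 g ÷ 50 g/eq = 186 eq.
(b) Each mole of Na₂CO₃ supplies 2 eq, so 186 / 2 = 93 mol.
(b) Mass: 93 mol × 106 g/mol = 9858 g.

(a) 32.2 ppm; (b) 9.86 kg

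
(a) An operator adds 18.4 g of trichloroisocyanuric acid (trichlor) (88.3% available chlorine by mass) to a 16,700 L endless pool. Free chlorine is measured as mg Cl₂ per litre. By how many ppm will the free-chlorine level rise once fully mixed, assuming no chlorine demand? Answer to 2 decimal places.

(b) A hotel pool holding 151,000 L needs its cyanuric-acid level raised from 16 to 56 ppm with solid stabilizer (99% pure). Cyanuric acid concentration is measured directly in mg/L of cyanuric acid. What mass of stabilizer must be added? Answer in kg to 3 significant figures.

(a) 0.97 ppm; (b) 6.10 kg

(a) Available chlorine delivered: 18.4 g × 0.883 = 16.25 g as Cl₂.
(a) Concentration rise: 16.25 g / 16,700 L = 0.9729 mg/L = 0.97 ppm.

(b) CYA to add: (56 − 16) = 40 mg/L × 151,000 L = 6040 g cyanuric acid.
(b) At 99% purity: 6040 / 0.99 = 6101 g product.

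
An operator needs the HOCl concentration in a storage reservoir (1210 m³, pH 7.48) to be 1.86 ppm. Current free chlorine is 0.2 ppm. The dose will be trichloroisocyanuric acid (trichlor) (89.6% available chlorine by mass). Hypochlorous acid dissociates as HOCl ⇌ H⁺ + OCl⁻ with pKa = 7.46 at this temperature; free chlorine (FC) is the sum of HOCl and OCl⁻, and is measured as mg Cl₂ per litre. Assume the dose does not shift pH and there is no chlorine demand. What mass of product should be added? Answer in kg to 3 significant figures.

Volume: 1210 m³ = 1,210,000 L.
[OCl⁻]/[HOCl] = 10^(pH − pKa) = 10^(7.48 − 7.46) = 1.047; fraction as HOCl = 1/(1 + 1.047) = 0.4885.
Free chlorine required for 1.86 ppm HOCl: 1.86 / 0.4885 = 3.808 ppm.
FC to add: 3.808 − 0.2 = 3.608 mg/L as Cl₂.
Cl₂ equivalent: 3.608 mg/L × 1,210,000 L = 4365 g.
Product at 89.6% available Cl: 4365 / 0.896 = 4872 g.

4.87 kg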